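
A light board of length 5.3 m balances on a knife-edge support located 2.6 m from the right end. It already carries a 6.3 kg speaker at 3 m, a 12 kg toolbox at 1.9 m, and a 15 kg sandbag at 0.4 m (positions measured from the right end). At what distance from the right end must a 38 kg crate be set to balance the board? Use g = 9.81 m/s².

x ≈ 3.62 m from the right end

Sum moments about the knife-edge support (at 2.6 m from the right end) (the support reaction has zero arm there).
Speaker: 6.3 × 9.81 = 61.8 N down at 3 m → arm 0.4 m, τ = 61.8 × 0.4 = 24.72 N·m counterclockwise.
Toolbox: 12 × 9.81 = 117.7 N down at 1.9 m → arm 0.7 m, τ = 117.7 × 0.7 = 82.39 N·m clockwise.
Sandbag: 15 × 9.81 = 147.2 N down at 0.4 m → arm 2.2 m, τ = 147.2 × 2.2 = 323.8 N·m clockwise.
Net moment of existing loads = 381.5 N·m clockwise.
The crate weighs 38 × 9.81 = 372.8 N and must supply an equal counterclockwise moment, so its lever arm about the knife-edge support is 381.5 / 372.8 = 1.02 m.
That puts it at 2.6 + 1.02 = 3.62 m from the right end.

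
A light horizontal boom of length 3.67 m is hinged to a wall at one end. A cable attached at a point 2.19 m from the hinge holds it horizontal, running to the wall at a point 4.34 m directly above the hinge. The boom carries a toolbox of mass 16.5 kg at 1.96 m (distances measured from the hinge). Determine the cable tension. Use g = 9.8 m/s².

T ≈ 162 N

Taking torques about the hinge:
Toolbox: 16.5 × 9.8 = 161.7 N down at 1.96 m → arm 1.96 m, τ = 161.7 × 1.96 = 316.9 N·m clockwise.
Total clockwise load moment = 316.9 N·m.
The cable tension T acts at 2.19 m; only its component perpendicular to the boom, T sinθ, produces torque. sinθ = h/√(h²+d²) = 4.34/√(4.34²+2.19²) = 0.8928.
For rotational equilibrium, T × 2.19 × 0.8928 = 316.9, so T = 316.9 / 1.955 = 162 N.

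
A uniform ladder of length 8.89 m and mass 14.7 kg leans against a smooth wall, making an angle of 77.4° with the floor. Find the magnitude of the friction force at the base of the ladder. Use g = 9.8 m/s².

f ≈ 16.1 N

Sum moments about the foot of the ladder (the floor normal and friction both act there and drop out).
Ladder weight 14.7×9.8 = 144.1 N acts at 4.445 m along the ladder; its horizontal arm is 4.445·cos77.4° = 0.9696 m → τ = 139.7 N·m clockwise.
Wall normal N acts horizontally at the top; its moment arm is the height L sinθ = 8.89·sin77.4° = 8.676 m, counterclockwise.
Στ = 0 ⇒ N × 8.676 = 139.7 ⇒ N = 16.1 N.
ΣFx = 0: friction at the foot balances the wall's push, so f = N_wall = 16.1 N.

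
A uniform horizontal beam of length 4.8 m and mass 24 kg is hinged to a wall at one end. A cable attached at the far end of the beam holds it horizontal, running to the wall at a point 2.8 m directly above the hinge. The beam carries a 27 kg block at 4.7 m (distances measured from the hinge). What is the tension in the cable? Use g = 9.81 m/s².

Choose the hinge as the axis so the unknown hinge reaction has zero arm there.
Beam weight: 24 × 9.81 = 235.4 N down at 2.4 m → arm 2.4 m, τ = 235.4 × 2.4 = 565 N·m clockwise.
Block: 27 × 9.81 = 264.9 N down at 4.7 m → arm 4.7 m, τ = 264.9 × 4.7 = 1245 N·m clockwise.
Total clockwise load moment = 1810 N·m.
The cable tension T acts at 4.8 m; only its component perpendicular to the beam, T sinθ, produces torque. sinθ = h/√(h²+d²) = 2.8/√(2.8²+4.8²) = 0.5039.
Setting net torque to zero: T × 4.8 × 0.5039 = 1810 → T = 1810 / 2.419 = 748 N.

T ≈ 748 N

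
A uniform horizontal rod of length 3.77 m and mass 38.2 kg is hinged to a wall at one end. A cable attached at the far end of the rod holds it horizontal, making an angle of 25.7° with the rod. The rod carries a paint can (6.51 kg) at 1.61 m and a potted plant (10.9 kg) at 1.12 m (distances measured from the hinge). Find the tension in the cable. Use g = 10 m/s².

Take moments about the hinge.
Beam weight: 38.2 × 10 = 382 N down at 1.885 m → arm 1.885 m, τ = 382 × 1.885 = 720.1 N·m clockwise.
Paint can: 6.51 × 10 = 65.1 N down at 1.61 m → arm 1.61 m, τ = 65.1 × 1.61 = 104.8 N·m clockwise.
Potted plant: 10.9 × 10 = 109 N down at 1.12 m → arm 1.12 m, τ = 109 × 1.12 = 122.1 N·m clockwise.
Total clockwise load moment = 947 N·m.
The cable tension T acts at 3.77 m; only its component perpendicular to the rod, T sinθ, produces torque. sin 25.7° = 0.4337.
Setting net torque to zero: T × 3.77 × 0.4337 = 947 → T = 947 / 1.635 = 579 N.

T ≈ 579 N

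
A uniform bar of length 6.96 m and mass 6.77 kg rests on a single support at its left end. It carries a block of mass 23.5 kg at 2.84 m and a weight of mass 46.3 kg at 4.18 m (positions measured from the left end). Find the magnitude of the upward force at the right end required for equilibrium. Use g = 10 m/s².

F ≈ 408 N

Take moments about the left end.
Beam weight: 6.77 × 10 = 67.7 N down at 3.48 m → arm 3.48 m, τ = 67.7 × 3.48 = 235.6 N·m clockwise.
Block: 23.5 × 10 = 235 N down at 2.84 m → arm 2.84 m, τ = 235 × 2.84 = 667.4 N·m clockwise.
Weight: 46.3 × 10 = 463 N down at 4.18 m → arm 4.18 m, τ = 463 × 4.18 = 1935 N·m clockwise.
Net moment of the loads = 2838 N·m clockwise.
The upward force F acts at the right end, arm 6.96 m, giving F × 6.96 counterclockwise.
Balancing moments: F × 6.96 = 2838, giving F = 2838 / 6.96 = 408 N.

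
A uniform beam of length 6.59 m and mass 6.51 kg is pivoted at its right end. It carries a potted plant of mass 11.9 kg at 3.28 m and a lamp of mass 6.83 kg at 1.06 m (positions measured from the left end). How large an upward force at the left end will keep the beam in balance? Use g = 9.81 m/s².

F ≈ 147 N

Sum moments about the right end (the unknown pivot reaction has zero arm there).
Beam weight: 6.51 × 9.81 = 63.86 N down at 3.295 m → arm 3.295 m, τ = 63.86 × 3.295 = 210.4 N·m counterclockwise.
Potted plant: 11.9 × 9.81 = 116.7 N down at 3.28 m → arm 3.31 m, τ = 116.7 × 3.31 = 386.3 N·m counterclockwise.
Lamp: 6.83 × 9.81 = 67 N down at 1.06 m → arm 5.53 m, τ = 67 × 5.53 = 370.5 N·m counterclockwise.
Net moment of the loads = 967.2 N·m counterclockwise.
The upward force F acts at the left end, arm 6.59 m, giving F × 6.59 clockwise.
Στ = 0 ⇒ F × 6.59 = 967.2 ⇒ F = 967.2 / 6.59 = 147 N.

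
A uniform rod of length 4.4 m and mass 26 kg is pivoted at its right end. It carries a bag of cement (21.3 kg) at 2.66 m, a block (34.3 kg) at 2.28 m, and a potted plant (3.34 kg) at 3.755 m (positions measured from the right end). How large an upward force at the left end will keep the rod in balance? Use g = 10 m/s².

Take moments about the right end.
Beam weight: 26 × 10 = 260 N down at 2.2 m → arm 2.2 m, τ = 260 × 2.2 = 572 N·m counterclockwise.
Bag of cement: 21.3 × 10 = 213 N down at 2.66 m → arm 2.66 m, τ = 213 × 2.66 = 566.6 N·m counterclockwise.
Block: 34.3 × 10 = 343 N down at 2.28 m → arm 2.28 m, τ = 343 × 2.28 = 782 N·m counterclockwise.
Potted plant: 3.34 × 10 = 33.4 N down at 3.755 m → arm 3.755 m, τ = 33.4 × 3.755 = 125.4 N·m counterclockwise.
Net moment of the loads = 2046 N·m counterclockwise.
The upward force F acts at the left end, arm 4.4 m, giving F × 4.4 clockwise.
Setting net torque to zero: F × 4.4 = 2046 → F = 2046 / 4.4 = 465 N.

F ≈ 465 N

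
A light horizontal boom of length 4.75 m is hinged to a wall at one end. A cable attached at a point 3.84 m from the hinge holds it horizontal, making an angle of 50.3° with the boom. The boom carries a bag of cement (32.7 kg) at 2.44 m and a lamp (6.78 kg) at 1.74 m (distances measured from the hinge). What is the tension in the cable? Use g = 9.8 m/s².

T ≈ 304 N

Take moments about the hinge.
Bag of cement: 32.7 × 9.8 = 320.5 N down at 2.44 m → arm 2.44 m, τ = 320.5 × 2.44 = 782 N·m clockwise.
Lamp: 6.78 × 9.8 = 66.44 N down at 1.74 m → arm 1.74 m, τ = 66.44 × 1.74 = 115.6 N·m clockwise.
Total clockwise load moment = 897.6 N·m.
The cable tension T acts at 3.84 m; only its component perpendicular to the boom, T sinθ, produces torque. sin 50.3° = 0.7694.
Στ = 0 ⇒ T × 3.84 × 0.7694 = 897.6 ⇒ T = 897.6 / 2.954 = 304 N.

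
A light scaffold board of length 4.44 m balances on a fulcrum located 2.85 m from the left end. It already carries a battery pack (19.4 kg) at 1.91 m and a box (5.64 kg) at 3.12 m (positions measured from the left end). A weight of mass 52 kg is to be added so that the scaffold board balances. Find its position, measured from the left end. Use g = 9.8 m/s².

About the fulcrum (at 2.85 m from the left end):
Battery pack: 19.4 × 9.8 = 190.1 N down at 1.91 m → arm 0.94 m, τ = 190.1 × 0.94 = 178.7 N·m counterclockwise.
Box: 5.64 × 9.8 = 55.27 N down at 3.12 m → arm 0.27 m, τ = 55.27 × 0.27 = 14.92 N·m clockwise.
Net moment of existing loads = 163.8 N·m counterclockwise.
The weight weighs 52 × 9.8 = 509.6 N and must supply an equal clockwise moment, so its lever arm about the fulcrum is 163.8 / 509.6 = 0.321 m.
That puts it at 2.85 + 0.321 = 3.17 m from the left end.

x ≈ 3.17 m from the left end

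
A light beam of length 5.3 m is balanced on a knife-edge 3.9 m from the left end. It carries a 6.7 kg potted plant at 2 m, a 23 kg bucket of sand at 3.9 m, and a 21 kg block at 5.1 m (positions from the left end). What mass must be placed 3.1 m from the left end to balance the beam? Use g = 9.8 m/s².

m ≈ 15.6 kg

Take moments about the knife-edge (at 3.9 m from the left end).
Potted plant: 6.7 × 9.8 = 65.66 N down at 2 m → arm 1.9 m, τ = 65.66 × 1.9 = 124.8 N·m counterclockwise.
Bucket of sand: acts at the knife-edge, moment arm 0 → no torque.
Block: 21 × 9.8 = 205.8 N down at 5.1 m → arm 1.2 m, τ = 205.8 × 1.2 = 247 N·m clockwise.
Net moment of known loads = 122.2 N·m clockwise.
An unknown mass m at 3.1 m has arm 0.8 m; its moment is m·g·0.8 counterclockwise.
For rotational equilibrium, m × 9.8 × 0.8 = 122.2, so m = 122.2 / (9.8 × 0.8) = 15.6 kg.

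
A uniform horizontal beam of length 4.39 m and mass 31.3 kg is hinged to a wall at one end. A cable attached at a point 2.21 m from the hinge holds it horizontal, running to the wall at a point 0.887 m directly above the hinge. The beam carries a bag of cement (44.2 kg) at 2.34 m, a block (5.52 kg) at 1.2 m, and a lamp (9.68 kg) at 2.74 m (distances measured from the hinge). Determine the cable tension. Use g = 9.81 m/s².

About the hinge:
Beam weight: 31.3 × 9.81 = 307.1 N down at 2.195 m → arm 2.195 m, τ = 307.1 × 2.195 = 674.1 N·m clockwise.
Bag of cement: 44.2 × 9.81 = 433.6 N down at 2.34 m → arm 2.34 m, τ = 433.6 × 2.34 = 1015 N·m clockwise.
Block: 5.52 × 9.81 = 54.15 N down at 1.2 m → arm 1.2 m, τ = 54.15 × 1.2 = 64.98 N·m clockwise.
Lamp: 9.68 × 9.81 = 94.96 N down at 2.74 m → arm 2.74 m, τ = 94.96 × 2.74 = 260.2 N·m clockwise.
Total clockwise load moment = 2014 N·m.
The cable tension T acts at 2.21 m; only its component perpendicular to the beam, T sinθ, produces torque. sinθ = h/√(h²+d²) = 0.887/√(0.887²+2.21²) = 0.3725.
Balancing moments: T × 2.21 × 0.3725 = 2014, giving T = 2014 / 0.8232 = 2450 N.

T ≈ 2450 N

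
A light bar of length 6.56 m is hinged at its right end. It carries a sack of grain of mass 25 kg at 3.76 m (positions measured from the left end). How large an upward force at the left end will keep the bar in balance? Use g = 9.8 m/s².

Choose the right end as the axis so the unknown pivot reaction has zero arm there.
Sack of grain: 25 × 9.8 = 245 N down at 3.76 m → arm 2.8 m, τ = 245 × 2.8 = 686 N·m counterclockwise.
Net moment of the loads = 686 N·m counterclockwise.
The upward force F acts at the left end, arm 6.56 m, giving F × 6.56 clockwise.
For rotational equilibrium, F × 6.56 = 686, so F = 686 / 6.56 = 105 N.

F ≈ 105 N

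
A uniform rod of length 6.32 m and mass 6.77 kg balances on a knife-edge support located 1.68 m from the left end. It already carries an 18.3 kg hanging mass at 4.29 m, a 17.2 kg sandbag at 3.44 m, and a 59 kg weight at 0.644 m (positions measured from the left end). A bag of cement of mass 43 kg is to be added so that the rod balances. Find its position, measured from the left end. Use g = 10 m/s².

x ≈ 1.05 m from the left end

Taking torques about the knife-edge support (at 1.68 m from the left end):
Beam weight: 6.77 × 10 = 67.7 N down at 3.16 m → arm 1.48 m, τ = 67.7 × 1.48 = 100.2 N·m clockwise.
Hanging mass: 18.3 × 10 = 183 N down at 4.29 m → arm 2.61 m, τ = 183 × 2.61 = 477.6 N·m clockwise.
Sandbag: 17.2 × 10 = 172 N down at 3.44 m → arm 1.76 m, τ = 172 × 1.76 = 302.7 N·m clockwise.
Weight: 59 × 10 = 590 N down at 0.644 m → arm 1.036 m, τ = 590 × 1.036 = 611.2 N·m counterclockwise.
Net moment of existing loads = 269.3 N·m clockwise.
The bag of cement weighs 43 × 10 = 430 N and must supply an equal counterclockwise moment, so its lever arm about the knife-edge support is 269.3 / 430 = 0.626 m.
That puts it at 1.68 − 0.626 = 1.05 m from the left end.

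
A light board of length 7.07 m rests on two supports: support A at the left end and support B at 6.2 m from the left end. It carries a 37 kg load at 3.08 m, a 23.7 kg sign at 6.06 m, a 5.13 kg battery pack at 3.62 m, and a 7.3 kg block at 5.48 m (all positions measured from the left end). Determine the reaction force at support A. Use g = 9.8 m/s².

R_A ≈ 217 N

About support B:
Load: 37 × 9.8 = 362.6 N down at 3.08 m → arm 3.12 m, τ = 362.6 × 3.12 = 1131 N·m counterclockwise.
Sign: 23.7 × 9.8 = 232.3 N down at 6.06 m → arm 0.14 m, τ = 232.3 × 0.14 = 32.52 N·m counterclockwise.
Battery pack: 5.13 × 9.8 = 50.27 N down at 3.62 m → arm 2.58 m, τ = 50.27 × 2.58 = 129.7 N·m counterclockwise.
Block: 7.3 × 9.8 = 71.54 N down at 5.48 m → arm 0.72 m, τ = 71.54 × 0.72 = 51.51 N·m counterclockwise.
Net load moment about support B = 1345 N·m counterclockwise.
Reaction R at support A is upward at 0 m, arm 6.2 m → moment R × 6.2 clockwise.
Στ = 0 ⇒ R × 6.2 = 1345 ⇒ R = 217 N.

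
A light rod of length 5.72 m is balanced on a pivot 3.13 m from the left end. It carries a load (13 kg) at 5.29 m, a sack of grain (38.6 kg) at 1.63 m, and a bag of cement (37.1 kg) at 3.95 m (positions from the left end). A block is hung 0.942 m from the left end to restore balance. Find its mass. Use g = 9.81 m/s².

Taking torques about the pivot (at 3.13 m from the left end):
Load: 13 × 9.81 = 127.5 N down at 5.29 m → arm 2.16 m, τ = 127.5 × 2.16 = 275.4 N·m clockwise.
Sack of grain: 38.6 × 9.81 = 378.7 N down at 1.63 m → arm 1.5 m, τ = 378.7 × 1.5 = 568 N·m counterclockwise.
Bag of cement: 37.1 × 9.81 = 364 N down at 3.95 m → arm 0.82 m, τ = 364 × 0.82 = 298.5 N·m clockwise.
Net moment of known loads = 5.9 N·m clockwise.
An unknown mass m at 0.942 m has arm 2.188 m; its moment is m·g·2.188 counterclockwise.
Balancing moments: m × 9.81 × 2.188 = 5.9, giving m = 5.9 / (9.81 × 2.188) = 0.275 kg.

m ≈ 0.275 kg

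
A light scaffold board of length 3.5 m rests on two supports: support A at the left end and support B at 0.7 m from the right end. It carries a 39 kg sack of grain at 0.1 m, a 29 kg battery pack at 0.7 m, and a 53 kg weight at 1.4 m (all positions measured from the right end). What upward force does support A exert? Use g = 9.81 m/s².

R_A ≈ 48 N

About support B:
Sack of grain: 39 × 9.81 = 382.6 N down at 0.1 m → arm 0.6 m, τ = 382.6 × 0.6 = 229.6 N·m clockwise.
Battery pack: acts at the support B, moment arm 0 → no torque.
Weight: 53 × 9.81 = 519.9 N down at 1.4 m → arm 0.7 m, τ = 519.9 × 0.7 = 363.9 N·m counterclockwise.
Net load moment about support B = 134.3 N·m counterclockwise.
Reaction R at support A is upward at 3.5 m, arm 2.8 m → moment R × 2.8 clockwise.
For rotational equilibrium, R × 2.8 = 134.3, so R = 48 N.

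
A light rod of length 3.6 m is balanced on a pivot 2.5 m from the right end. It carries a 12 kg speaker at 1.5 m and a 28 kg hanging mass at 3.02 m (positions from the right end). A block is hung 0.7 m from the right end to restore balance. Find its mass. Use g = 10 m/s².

About the pivot (at 2.5 m from the right end):
Speaker: 12 × 10 = 120 N down at 1.5 m → arm 1 m, τ = 120 × 1 = 120 N·m clockwise.
Hanging mass: 28 × 10 = 280 N down at 3.02 m → arm 0.52 m, τ = 280 × 0.52 = 145.6 N·m counterclockwise.
Net moment of known loads = 25.6 N·m counterclockwise.
An unknown mass m at 0.7 m has arm 1.8 m; its moment is m·g·1.8 clockwise.
For rotational equilibrium, m × 10 × 1.8 = 25.6, so m = 25.6 / (10 × 1.8) = 1.42 kg.

m ≈ 1.42 kg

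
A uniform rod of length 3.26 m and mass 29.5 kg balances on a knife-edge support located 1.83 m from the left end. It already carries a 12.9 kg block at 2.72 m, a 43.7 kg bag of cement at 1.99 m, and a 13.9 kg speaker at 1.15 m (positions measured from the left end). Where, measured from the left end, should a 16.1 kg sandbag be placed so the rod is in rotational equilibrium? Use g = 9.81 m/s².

x ≈ 1.64 m from the left end

Sum moments about the knife-edge support (at 1.83 m from the left end) (the support reaction has zero arm there).
Beam weight: 29.5 × 9.81 = 289.4 N down at 1.63 m → arm 0.2 m, τ = 289.4 × 0.2 = 57.88 N·m counterclockwise.
Block: 12.9 × 9.81 = 126.5 N down at 2.72 m → arm 0.89 m, τ = 126.5 × 0.89 = 112.6 N·m clockwise.
Bag of cement: 43.7 × 9.81 = 428.7 N down at 1.99 m → arm 0.16 m, τ = 428.7 × 0.16 = 68.59 N·m clockwise.
Speaker: 13.9 × 9.81 = 136.4 N down at 1.15 m → arm 0.68 m, τ = 136.4 × 0.68 = 92.75 N·m counterclockwise.
Net moment of existing loads = 30.56 N·m clockwise.
The sandbag weighs 16.1 × 9.81 = 157.9 N and must supply an equal counterclockwise moment, so its lever arm about the knife-edge support is 30.56 / 157.9 = 0.194 m.
That puts it at 1.83 − 0.194 = 1.64 m from the left end.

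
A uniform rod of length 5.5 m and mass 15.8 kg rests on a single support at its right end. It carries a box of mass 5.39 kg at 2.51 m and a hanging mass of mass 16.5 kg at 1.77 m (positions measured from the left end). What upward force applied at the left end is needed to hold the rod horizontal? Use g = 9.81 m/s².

Take moments about the right end.
Beam weight: 15.8 × 9.81 = 155 N down at 2.75 m → arm 2.75 m, τ = 155 × 2.75 = 426.2 N·m counterclockwise.
Box: 5.39 × 9.81 = 52.88 N down at 2.51 m → arm 2.99 m, τ = 52.88 × 2.99 = 158.1 N·m counterclockwise.
Hanging mass: 16.5 × 9.81 = 161.9 N down at 1.77 m → arm 3.73 m, τ = 161.9 × 3.73 = 603.9 N·m counterclockwise.
Net moment of the loads = 1188 N·m counterclockwise.
The upward force F acts at the left end, arm 5.5 m, giving F × 5.5 clockwise.
Στ = 0 ⇒ F × 5.5 = 1188 ⇒ F = 1188 / 5.5 = 216 N.

F ≈ 216 N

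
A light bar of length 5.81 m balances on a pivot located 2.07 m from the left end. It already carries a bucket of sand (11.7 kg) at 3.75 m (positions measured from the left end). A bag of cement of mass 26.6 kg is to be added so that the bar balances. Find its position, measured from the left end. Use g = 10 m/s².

x ≈ 1.33 m from the left end

Sum moments about the pivot (at 2.07 m from the left end) (the support reaction has zero arm there).
Bucket of sand: 11.7 × 10 = 117 N down at 3.75 m → arm 1.68 m, τ = 117 × 1.68 = 196.6 N·m clockwise.
Net moment of existing loads = 196.6 N·m clockwise.
The bag of cement weighs 26.6 × 10 = 266 N and must supply an equal counterclockwise moment, so its lever arm about the pivot is 196.6 / 266 = 0.739 m.
That puts it at 2.07 − 0.739 = 1.33 m from the left end.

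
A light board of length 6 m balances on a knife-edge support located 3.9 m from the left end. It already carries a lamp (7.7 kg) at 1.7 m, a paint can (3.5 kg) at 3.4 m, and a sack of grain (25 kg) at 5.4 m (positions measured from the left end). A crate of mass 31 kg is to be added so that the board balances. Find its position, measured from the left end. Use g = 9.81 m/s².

x ≈ 3.29 m from the left end

Taking torques about the knife-edge support (at 3.9 m from the left end):
Lamp: 7.7 × 9.81 = 75.54 N down at 1.7 m → arm 2.2 m, τ = 75.54 × 2.2 = 166.2 N·m counterclockwise.
Paint can: 3.5 × 9.81 = 34.34 N down at 3.4 m → arm 0.5 m, τ = 34.34 × 0.5 = 17.17 N·m counterclockwise.
Sack of grain: 25 × 9.81 = 245.2 N down at 5.4 m → arm 1.5 m, τ = 245.2 × 1.5 = 367.8 N·m clockwise.
Net moment of existing loads = 184.4 N·m clockwise.
The crate weighs 31 × 9.81 = 304.1 N and must supply an equal counterclockwise moment, so its lever arm about the knife-edge support is 184.4 / 304.1 = 0.606 m.
That puts it at 3.9 − 0.606 = 3.29 m from the left end.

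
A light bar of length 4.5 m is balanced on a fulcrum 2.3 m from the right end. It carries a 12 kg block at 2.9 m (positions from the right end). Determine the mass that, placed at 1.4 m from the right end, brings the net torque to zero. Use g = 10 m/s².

m ≈ 8 kg

About the fulcrum (at 2.3 m from the right end):
Block: 12 × 10 = 120 N down at 2.9 m → arm 0.6 m, τ = 120 × 0.6 = 72 N·m counterclockwise.
Net moment of known loads = 72 N·m counterclockwise.
An unknown mass m at 1.4 m has arm 0.9 m; its moment is m·g·0.9 clockwise.
Στ = 0 ⇒ m × 10 × 0.9 = 72 ⇒ m = 72 / (10 × 0.9) = 8 kg.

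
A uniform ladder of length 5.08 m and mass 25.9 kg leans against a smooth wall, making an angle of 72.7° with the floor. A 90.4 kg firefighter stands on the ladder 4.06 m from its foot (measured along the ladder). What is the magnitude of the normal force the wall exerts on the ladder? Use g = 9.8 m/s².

Take moments about the foot of the ladder.
Ladder weight 25.9×9.8 = 253.8 N acts at 2.54 m along the ladder; its horizontal arm is 2.54·cos72.7° = 0.7553 m → τ = 191.7 N·m clockwise.
Firefighter: 90.4×9.8 = 885.9 N at 4.06 m → arm 1.207 m → τ = 1069 N·m clockwise.
Wall normal N acts horizontally at the top; its moment arm is the height L sinθ = 5.08·sin72.7° = 4.85 m, counterclockwise.
Στ = 0 ⇒ N × 4.85 = 1261 ⇒ N = 260 N.

N_wall ≈ 260 N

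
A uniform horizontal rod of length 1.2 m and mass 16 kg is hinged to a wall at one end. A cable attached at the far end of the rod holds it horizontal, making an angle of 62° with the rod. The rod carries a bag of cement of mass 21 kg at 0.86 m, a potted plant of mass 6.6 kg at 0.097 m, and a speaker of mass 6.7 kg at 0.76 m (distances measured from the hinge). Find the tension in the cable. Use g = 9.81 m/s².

Taking torques about the hinge:
Beam weight: 16 × 9.81 = 157 N down at 0.6 m → arm 0.6 m, τ = 157 × 0.6 = 94.2 N·m clockwise.
Bag of cement: 21 × 9.81 = 206 N down at 0.86 m → arm 0.86 m, τ = 206 × 0.86 = 177.2 N·m clockwise.
Potted plant: 6.6 × 9.81 = 64.75 N down at 0.097 m → arm 0.097 m, τ = 64.75 × 0.097 = 6.281 N·m clockwise.
Speaker: 6.7 × 9.81 = 65.73 N down at 0.76 m → arm 0.76 m, τ = 65.73 × 0.76 = 49.95 N·m clockwise.
Total clockwise load moment = 327.6 N·m.
The cable tension T acts at 1.2 m; only its component perpendicular to the rod, T sinθ, produces torque. sin 62° = 0.8829.
Balancing moments: T × 1.2 × 0.8829 = 327.6, giving T = 327.6 / 1.059 = 309 N.

T ≈ 309 N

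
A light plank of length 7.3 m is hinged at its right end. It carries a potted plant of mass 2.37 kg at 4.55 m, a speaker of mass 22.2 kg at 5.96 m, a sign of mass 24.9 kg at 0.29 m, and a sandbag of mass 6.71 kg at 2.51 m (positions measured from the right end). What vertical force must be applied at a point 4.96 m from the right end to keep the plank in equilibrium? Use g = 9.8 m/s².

F ≈ 330 N

Taking torques about the right end:
Potted plant: 2.37 × 9.8 = 23.23 N down at 4.55 m → arm 4.55 m, τ = 23.23 × 4.55 = 105.7 N·m counterclockwise.
Speaker: 22.2 × 9.8 = 217.6 N down at 5.96 m → arm 5.96 m, τ = 217.6 × 5.96 = 1297 N·m counterclockwise.
Sign: 24.9 × 9.8 = 244 N down at 0.29 m → arm 0.29 m, τ = 244 × 0.29 = 70.76 N·m counterclockwise.
Sandbag: 6.71 × 9.8 = 65.76 N down at 2.51 m → arm 2.51 m, τ = 65.76 × 2.51 = 165.1 N·m counterclockwise.
Net moment of the loads = 1639 N·m counterclockwise.
The upward force F acts at a point 4.96 m from the right end, arm 4.96 m, giving F × 4.96 clockwise.
For rotational equilibrium, F × 4.96 = 1639, so F = 1639 / 4.96 = 330 N.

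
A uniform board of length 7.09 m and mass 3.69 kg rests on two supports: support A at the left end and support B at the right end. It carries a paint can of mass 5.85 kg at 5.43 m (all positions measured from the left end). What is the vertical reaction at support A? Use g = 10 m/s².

Sum moments about support B (its reaction then has zero moment arm).
Beam weight: 3.69 × 10 = 36.9 N down at 3.545 m → arm 3.545 m, τ = 36.9 × 3.545 = 130.8 N·m counterclockwise.
Paint can: 5.85 × 10 = 58.5 N down at 5.43 m → arm 1.66 m, τ = 58.5 × 1.66 = 97.11 N·m counterclockwise.
Net load moment about support B = 227.9 N·m counterclockwise.
Reaction R at support A is upward at 0 m, arm 7.09 m → moment R × 7.09 clockwise.
For rotational equilibrium, R × 7.09 = 227.9, so R = 32.1 N.

R_A ≈ 32.1 N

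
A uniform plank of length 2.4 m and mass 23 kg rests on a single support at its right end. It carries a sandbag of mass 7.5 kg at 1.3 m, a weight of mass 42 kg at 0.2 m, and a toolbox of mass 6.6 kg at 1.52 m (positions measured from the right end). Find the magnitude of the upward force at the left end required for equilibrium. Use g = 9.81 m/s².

About the right end:
Beam weight: 23 × 9.81 = 225.6 N down at 1.2 m → arm 1.2 m, τ = 225.6 × 1.2 = 270.7 N·m counterclockwise.
Sandbag: 7.5 × 9.81 = 73.58 N down at 1.3 m → arm 1.3 m, τ = 73.58 × 1.3 = 95.65 N·m counterclockwise.
Weight: 42 × 9.81 = 412 N down at 0.2 m → arm 0.2 m, τ = 412 × 0.2 = 82.4 N·m counterclockwise.
Toolbox: 6.6 × 9.81 = 64.75 N down at 1.52 m → arm 1.52 m, τ = 64.75 × 1.52 = 98.42 N·m counterclockwise.
Net moment of the loads = 547.2 N·m counterclockwise.
The upward force F acts at the left end, arm 2.4 m, giving F × 2.4 clockwise.
Στ = 0 ⇒ F × 2.4 = 547.2 ⇒ F = 547.2 / 2.4 = 228 N.

F ≈ 228 N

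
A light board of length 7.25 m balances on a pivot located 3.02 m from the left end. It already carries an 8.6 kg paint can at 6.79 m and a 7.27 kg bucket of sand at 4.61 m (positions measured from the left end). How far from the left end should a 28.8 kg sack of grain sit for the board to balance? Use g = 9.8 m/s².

x ≈ 1.49 m from the left end

Choose the pivot (at 3.02 m from the left end) as the axis so the support reaction has zero arm there.
Paint can: 8.6 × 9.8 = 84.28 N down at 6.79 m → arm 3.77 m, τ = 84.28 × 3.77 = 317.7 N·m clockwise.
Bucket of sand: 7.27 × 9.8 = 71.25 N down at 4.61 m → arm 1.59 m, τ = 71.25 × 1.59 = 113.3 N·m clockwise.
Net moment of existing loads = 431 N·m clockwise.
The sack of grain weighs 28.8 × 9.8 = 282.2 N and must supply an equal counterclockwise moment, so its lever arm about the pivot is 431 / 282.2 = 1.53 m.
That puts it at 3.02 − 1.53 = 1.49 m from the left end.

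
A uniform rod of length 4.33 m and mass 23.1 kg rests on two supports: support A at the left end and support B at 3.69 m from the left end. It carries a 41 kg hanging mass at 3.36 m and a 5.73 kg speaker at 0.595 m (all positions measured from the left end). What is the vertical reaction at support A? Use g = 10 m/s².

Take moments about support B.
Beam weight: 23.1 × 10 = 231 N down at 2.165 m → arm 1.525 m, τ = 231 × 1.525 = 352.3 N·m counterclockwise.
Hanging mass: 41 × 10 = 410 N down at 3.36 m → arm 0.33 m, τ = 410 × 0.33 = 135.3 N·m counterclockwise.
Speaker: 5.73 × 10 = 57.3 N down at 0.595 m → arm 3.095 m, τ = 57.3 × 3.095 = 177.3 N·m counterclockwise.
Net load moment about support B = 664.9 N·m counterclockwise.
Reaction R at support A is upward at 0 m, arm 3.69 m → moment R × 3.69 clockwise.
Balancing moments: R × 3.69 = 664.9, giving R = 180 N.

R_A ≈ 180 N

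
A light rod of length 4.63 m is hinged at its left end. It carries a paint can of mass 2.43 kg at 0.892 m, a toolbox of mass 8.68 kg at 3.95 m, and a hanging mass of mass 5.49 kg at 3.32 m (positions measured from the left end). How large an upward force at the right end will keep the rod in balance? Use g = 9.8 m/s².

F ≈ 116 N

About the left end:
Paint can: 2.43 × 9.8 = 23.81 N down at 0.892 m → arm 0.892 m, τ = 23.81 × 0.892 = 21.24 N·m clockwise.
Toolbox: 8.68 × 9.8 = 85.06 N down at 3.95 m → arm 3.95 m, τ = 85.06 × 3.95 = 336 N·m clockwise.
Hanging mass: 5.49 × 9.8 = 53.8 N down at 3.32 m → arm 3.32 m, τ = 53.8 × 3.32 = 178.6 N·m clockwise.
Net moment of the loads = 535.8 N·m clockwise.
The upward force F acts at the right end, arm 4.63 m, giving F × 4.63 counterclockwise.
Balancing moments: F × 4.63 = 535.8, giving F = 535.8 / 4.63 = 116 N.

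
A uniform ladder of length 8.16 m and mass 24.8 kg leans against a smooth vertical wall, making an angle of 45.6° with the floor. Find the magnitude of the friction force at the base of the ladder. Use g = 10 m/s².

f ≈ 121 N

Choose the foot of the ladder as the axis so the floor normal and friction both act there and drop out.
Ladder weight 24.8×10 = 248 N acts at 4.08 m along the ladder; its horizontal arm is 4.08·cos45.6° = 2.855 m → τ = 708 N·m clockwise.
Wall normal N acts horizontally at the top; its moment arm is the height L sinθ = 8.16·sin45.6° = 5.83 m, counterclockwise.
Balancing moments: N × 5.83 = 708, giving N = 121 N.
ΣFx = 0: friction at the foot balances the wall's push, so f = N_wall = 121 N.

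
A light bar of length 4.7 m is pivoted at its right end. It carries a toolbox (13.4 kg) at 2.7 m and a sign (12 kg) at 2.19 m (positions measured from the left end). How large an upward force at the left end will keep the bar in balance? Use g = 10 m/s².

F ≈ 121 N

Take moments about the right end.
Toolbox: 13.4 × 10 = 134 N down at 2.7 m → arm 2 m, τ = 134 × 2 = 268 N·m counterclockwise.
Sign: 12 × 10 = 120 N down at 2.19 m → arm 2.51 m, τ = 120 × 2.51 = 301.2 N·m counterclockwise.
Net moment of the loads = 569.2 N·m counterclockwise.
The upward force F acts at the left end, arm 4.7 m, giving F × 4.7 clockwise.
Στ = 0 ⇒ F × 4.7 = 569.2 ⇒ F = 569.2 / 4.7 = 121 N.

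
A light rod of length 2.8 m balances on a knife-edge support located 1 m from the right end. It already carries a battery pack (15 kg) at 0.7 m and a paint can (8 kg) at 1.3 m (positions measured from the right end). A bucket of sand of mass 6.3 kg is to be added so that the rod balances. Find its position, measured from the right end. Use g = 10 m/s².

x ≈ 1.33 m from the right end

Take moments about the knife-edge support (at 1 m from the right end).
Battery pack: 15 × 10 = 150 N down at 0.7 m → arm 0.3 m, τ = 150 × 0.3 = 45 N·m clockwise.
Paint can: 8 × 10 = 80 N down at 1.3 m → arm 0.3 m, τ = 80 × 0.3 = 24 N·m counterclockwise.
Net moment of existing loads = 21 N·m clockwise.
The bucket of sand weighs 6.3 × 10 = 63 N and must supply an equal counterclockwise moment, so its lever arm about the knife-edge support is 21 / 63 = 0.333 m.
That puts it at 1 + 0.333 = 1.33 m from the right end.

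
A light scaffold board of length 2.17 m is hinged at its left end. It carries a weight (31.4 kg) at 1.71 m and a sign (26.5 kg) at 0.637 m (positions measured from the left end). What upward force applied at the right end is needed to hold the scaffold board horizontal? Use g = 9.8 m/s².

F ≈ 319 N

Take moments about the left end.
Weight: 31.4 × 9.8 = 307.7 N down at 1.71 m → arm 1.71 m, τ = 307.7 × 1.71 = 526.2 N·m clockwise.
Sign: 26.5 × 9.8 = 259.7 N down at 0.637 m → arm 0.637 m, τ = 259.7 × 0.637 = 165.4 N·m clockwise.
Net moment of the loads = 691.6 N·m clockwise.
The upward force F acts at the right end, arm 2.17 m, giving F × 2.17 counterclockwise.
Setting net torque to zero: F × 2.17 = 691.6 → F = 691.6 / 2.17 = 319 N.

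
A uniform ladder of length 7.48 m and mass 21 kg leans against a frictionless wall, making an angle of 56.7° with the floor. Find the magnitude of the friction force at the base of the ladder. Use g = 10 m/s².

Take moments about the foot of the ladder.
Ladder weight 21×10 = 210 N acts at 3.74 m along the ladder; its horizontal arm is 3.74·cos56.7° = 2.053 m → τ = 431.1 N·m clockwise.
Wall normal N acts horizontally at the top; its moment arm is the height L sinθ = 7.48·sin56.7° = 6.252 m, counterclockwise.
Στ = 0 ⇒ N × 6.252 = 431.1 ⇒ N = 69 N.
ΣFx = 0: friction at the foot balances the wall's push, so f = N_wall = 69 N.

f ≈ 69 N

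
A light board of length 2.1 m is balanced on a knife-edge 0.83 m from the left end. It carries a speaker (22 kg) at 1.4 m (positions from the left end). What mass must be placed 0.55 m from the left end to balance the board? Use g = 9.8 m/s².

m ≈ 44.8 kg

Sum moments about the knife-edge (at 0.83 m from the left end) (the support reaction has zero arm there).
Speaker: 22 × 9.8 = 215.6 N down at 1.4 m → arm 0.57 m, τ = 215.6 × 0.57 = 122.9 N·m clockwise.
Net moment of known loads = 122.9 N·m clockwise.
An unknown mass m at 0.55 m has arm 0.28 m; its moment is m·g·0.28 counterclockwise.
Στ = 0 ⇒ m × 9.8 × 0.28 = 122.9 ⇒ m = 122.9 / (9.8 × 0.28) = 44.8 kg.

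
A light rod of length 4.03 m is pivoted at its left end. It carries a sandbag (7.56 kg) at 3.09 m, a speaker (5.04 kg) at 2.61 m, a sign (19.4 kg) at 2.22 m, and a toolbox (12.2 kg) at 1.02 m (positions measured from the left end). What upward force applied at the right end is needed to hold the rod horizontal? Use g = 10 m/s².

Sum moments about the left end (the unknown pivot reaction has zero arm there).
Sandbag: 7.56 × 10 = 75.6 N down at 3.09 m → arm 3.09 m, τ = 75.6 × 3.09 = 233.6 N·m clockwise.
Speaker: 5.04 × 10 = 50.4 N down at 2.61 m → arm 2.61 m, τ = 50.4 × 2.61 = 131.5 N·m clockwise.
Sign: 19.4 × 10 = 194 N down at 2.22 m → arm 2.22 m, τ = 194 × 2.22 = 430.7 N·m clockwise.
Toolbox: 12.2 × 10 = 122 N down at 1.02 m → arm 1.02 m, τ = 122 × 1.02 = 124.4 N·m clockwise.
Net moment of the loads = 920.2 N·m clockwise.
The upward force F acts at the right end, arm 4.03 m, giving F × 4.03 counterclockwise.
Στ = 0 ⇒ F × 4.03 = 920.2 ⇒ F = 920.2 / 4.03 = 228 N.

F ≈ 228 N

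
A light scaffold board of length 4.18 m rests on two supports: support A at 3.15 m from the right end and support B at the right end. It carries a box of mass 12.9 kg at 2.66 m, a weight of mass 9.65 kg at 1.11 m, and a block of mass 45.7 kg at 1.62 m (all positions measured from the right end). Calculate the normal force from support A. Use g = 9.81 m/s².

R_A ≈ 371 N

About support B:
Box: 12.9 × 9.81 = 126.5 N down at 2.66 m → arm 2.66 m, τ = 126.5 × 2.66 = 336.5 N·m counterclockwise.
Weight: 9.65 × 9.81 = 94.67 N down at 1.11 m → arm 1.11 m, τ = 94.67 × 1.11 = 105.1 N·m counterclockwise.
Block: 45.7 × 9.81 = 448.3 N down at 1.62 m → arm 1.62 m, τ = 448.3 × 1.62 = 726.2 N·m counterclockwise.
Net load moment about support B = 1168 N·m counterclockwise.
Reaction R at support A is upward at 3.15 m, arm 3.15 m → moment R × 3.15 clockwise.
Στ = 0 ⇒ R × 3.15 = 1168 ⇒ R = 371 N.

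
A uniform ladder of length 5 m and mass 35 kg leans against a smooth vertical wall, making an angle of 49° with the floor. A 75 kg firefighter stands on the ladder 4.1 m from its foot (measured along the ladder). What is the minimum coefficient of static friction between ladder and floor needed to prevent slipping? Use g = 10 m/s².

Take moments about the foot of the ladder.
Ladder weight 35×10 = 350 N acts at 2.5 m along the ladder; its horizontal arm is 2.5·cos49° = 1.64 m → τ = 574 N·m clockwise.
Firefighter: 75×10 = 750 N at 4.1 m → arm 2.69 m → τ = 2018 N·m clockwise.
Wall normal N acts horizontally at the top; its moment arm is the height L sinθ = 5·sin49° = 3.774 m, counterclockwise.
Balancing moments: N × 3.774 = 2592, giving N = 686.8 N.
ΣFx = 0 ⇒ f = N_wall = 686.8 N. ΣFy = 0 ⇒ N_floor = 1100 N.
μ_min = f / N_floor = 686.8 / 1100 = 0.624.

μ_min ≈ 0.624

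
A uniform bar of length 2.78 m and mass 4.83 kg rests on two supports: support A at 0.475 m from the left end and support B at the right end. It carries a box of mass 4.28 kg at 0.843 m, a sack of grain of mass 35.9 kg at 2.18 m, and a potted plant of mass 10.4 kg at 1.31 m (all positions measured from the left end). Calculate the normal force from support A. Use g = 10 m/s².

Sum moments about support B (its reaction then has zero moment arm).
Beam weight: 4.83 × 10 = 48.3 N down at 1.39 m → arm 1.39 m, τ = 48.3 × 1.39 = 67.14 N·m counterclockwise.
Box: 4.28 × 10 = 42.8 N down at 0.843 m → arm 1.937 m, τ = 42.8 × 1.937 = 82.9 N·m counterclockwise.
Sack of grain: 35.9 × 10 = 359 N down at 2.18 m → arm 0.6 m, τ = 359 × 0.6 = 215.4 N·m counterclockwise.
Potted plant: 10.4 × 10 = 104 N down at 1.31 m → arm 1.47 m, τ = 104 × 1.47 = 152.9 N·m counterclockwise.
Net load moment about support B = 518.3 N·m counterclockwise.
Reaction R at support A is upward at 0.475 m, arm 2.305 m → moment R × 2.305 clockwise.
Setting net torque to zero: R × 2.305 = 518.3 → R = 225 N.

R_A ≈ 225 N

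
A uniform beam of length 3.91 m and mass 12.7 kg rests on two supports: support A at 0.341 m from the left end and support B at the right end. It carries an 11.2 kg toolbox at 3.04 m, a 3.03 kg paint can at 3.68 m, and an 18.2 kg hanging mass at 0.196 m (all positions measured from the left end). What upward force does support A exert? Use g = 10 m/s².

Taking torques about support B:
Beam weight: 12.7 × 10 = 127 N down at 1.955 m → arm 1.955 m, τ = 127 × 1.955 = 248.3 N·m counterclockwise.
Toolbox: 11.2 × 10 = 112 N down at 3.04 m → arm 0.87 m, τ = 112 × 0.87 = 97.44 N·m counterclockwise.
Paint can: 3.03 × 10 = 30.3 N down at 3.68 m → arm 0.23 m, τ = 30.3 × 0.23 = 6.969 N·m counterclockwise.
Hanging mass: 18.2 × 10 = 182 N down at 0.196 m → arm 3.714 m, τ = 182 × 3.714 = 675.9 N·m counterclockwise.
Net load moment about support B = 1029 N·m counterclockwise.
Reaction R at support A is upward at 0.341 m, arm 3.569 m → moment R × 3.569 clockwise.
Balancing moments: R × 3.569 = 1029, giving R = 288 N.

R_A ≈ 288 N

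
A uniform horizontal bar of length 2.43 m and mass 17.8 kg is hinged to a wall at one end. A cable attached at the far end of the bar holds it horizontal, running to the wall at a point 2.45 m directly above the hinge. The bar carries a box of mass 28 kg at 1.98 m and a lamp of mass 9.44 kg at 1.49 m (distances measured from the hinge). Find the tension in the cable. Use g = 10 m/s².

Choose the hinge as the axis so the unknown hinge reaction has zero arm there.
Beam weight: 17.8 × 10 = 178 N down at 1.215 m → arm 1.215 m, τ = 178 × 1.215 = 216.3 N·m clockwise.
Box: 28 × 10 = 280 N down at 1.98 m → arm 1.98 m, τ = 280 × 1.98 = 554.4 N·m clockwise.
Lamp: 9.44 × 10 = 94.4 N down at 1.49 m → arm 1.49 m, τ = 94.4 × 1.49 = 140.7 N·m clockwise.
Total clockwise load moment = 911.4 N·m.
The cable tension T acts at 2.43 m; only its component perpendicular to the bar, T sinθ, produces torque. sinθ = h/√(h²+d²) = 2.45/√(2.45²+2.43²) = 0.71.
Setting net torque to zero: T × 2.43 × 0.71 = 911.4 → T = 911.4 / 1.725 = 528 N.

T ≈ 528 N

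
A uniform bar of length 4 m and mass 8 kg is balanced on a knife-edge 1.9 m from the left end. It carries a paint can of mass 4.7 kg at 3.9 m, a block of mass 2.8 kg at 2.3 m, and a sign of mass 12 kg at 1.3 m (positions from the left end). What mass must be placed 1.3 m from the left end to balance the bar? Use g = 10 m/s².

m ≈ 6.87 kg

Take moments about the knife-edge (at 1.9 m from the left end).
Beam weight: 8 × 10 = 80 N down at 2 m → arm 0.1 m, τ = 80 × 0.1 = 8 N·m clockwise.
Paint can: 4.7 × 10 = 47 N down at 3.9 m → arm 2 m, τ = 47 × 2 = 94 N·m clockwise.
Block: 2.8 × 10 = 28 N down at 2.3 m → arm 0.4 m, τ = 28 × 0.4 = 11.2 N·m clockwise.
Sign: 12 × 10 = 120 N down at 1.3 m → arm 0.6 m, τ = 120 × 0.6 = 72 N·m counterclockwise.
Net moment of known loads = 41.2 N·m clockwise.
An unknown mass m at 1.3 m has arm 0.6 m; its moment is m·g·0.6 counterclockwise.
For rotational equilibrium, m × 10 × 0.6 = 41.2, so m = 41.2 / (10 × 0.6) = 6.87 kg.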